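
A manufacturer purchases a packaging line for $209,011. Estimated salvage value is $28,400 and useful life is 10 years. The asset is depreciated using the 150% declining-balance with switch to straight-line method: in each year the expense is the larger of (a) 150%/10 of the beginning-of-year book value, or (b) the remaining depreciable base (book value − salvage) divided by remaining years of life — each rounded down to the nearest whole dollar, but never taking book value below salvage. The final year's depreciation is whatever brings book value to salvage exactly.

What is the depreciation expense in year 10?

Depreciable base = $209,011 − $28,400 = $180,611.
Year 1: DB = ⌊$209,011 × 150%/10⌋ = $31,351; SL = ⌊$180,611/10⌋ = $18,061 → take DB $31,351. Book value $177,660.
Year 2: DB = ⌊$177,660 × 150%/10⌋ = $26,649; SL = ⌊$149,260/9⌋ = $16,584 → take DB $26,649. Book value $151,011.
Year 3: DB = ⌊$151,011 × 150%/10⌋ = $22,651; SL = ⌊$122,611/8⌋ = $15,326 → take DB $22,651. Book value $128,360.
Year 4: DB = ⌊$128,360 × 150%/10⌋ = $19,254; SL = ⌊$99,960/7⌋ = $14,280 → take DB $19,254. Book value $109,106.
Year 5: DB = ⌊$109,106 × 150%/10⌋ = $16,365; SL = ⌊$80,706/6⌋ = $13,451 → take DB $16,365. Book value $92,741.
Year 6: DB = ⌊$92,741 × 150%/10⌋ = $13,911; SL = ⌊$64,341/5⌋ = $12,868 → take DB $13,911. Book value $78,830.
Year 7: DB = ⌊$78,830 × 150%/10⌋ = $11,824; SL = ⌊$50,430/4⌋ = $12,607 → take SL $12,607. Book value $66,223.
Year 8: DB = ⌊$66,223 × 150%/10⌋ = $9,933; SL = ⌊$37,823/3⌋ = $12,607 → take SL $12,607. Book value $53,616.
Year 9: DB = ⌊$53,616 × 150%/10⌋ = $8,042; SL = ⌊$25,216/2⌋ = $12,608 → take SL $12,608. Book value $41,008.
Year 10 (final): $41,008 − $28,400 = $12,608. Book value $28,400.

$12,608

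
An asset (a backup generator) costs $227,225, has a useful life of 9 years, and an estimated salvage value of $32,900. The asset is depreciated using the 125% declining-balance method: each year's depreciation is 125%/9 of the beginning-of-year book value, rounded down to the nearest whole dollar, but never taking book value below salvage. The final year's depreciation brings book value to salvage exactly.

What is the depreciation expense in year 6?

$14,942

Depreciable base = $227,225 − $32,900 = $194,325.
Year 1: ⌊$227,225 × 125%/9⌋ = $31,559. Book value $195,666.
Year 2: ⌊$195,666 × 125%/9⌋ = $27,175. Book value $168,491.
Year 3: ⌊$168,491 × 125%/9⌋ = $23,401. Book value $145,090.
Year 4: ⌊$145,090 × 125%/9⌋ = $20,151. Book value $124,939.
Year 5: ⌊$124,939 × 125%/9⌋ = $17,352. Book value $107,587.
Year 6: ⌊$107,587 × 125%/9⌋ = $14,942. Book value $92,645.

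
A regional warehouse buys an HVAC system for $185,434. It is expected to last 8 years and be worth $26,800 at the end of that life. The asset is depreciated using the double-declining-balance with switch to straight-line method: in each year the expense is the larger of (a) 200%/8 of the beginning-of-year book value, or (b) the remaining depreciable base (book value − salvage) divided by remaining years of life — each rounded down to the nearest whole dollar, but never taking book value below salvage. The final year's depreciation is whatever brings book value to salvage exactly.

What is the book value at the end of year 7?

Depreciable base = $185,434 − $26,800 = $158,634.
Year 1: DB = ⌊$185,434 × 200%/8⌋ = $46,358; SL = ⌊$158,634/8⌋ = $19,829 → take DB $46,358. Book value $139,076.
Year 2: DB = ⌊$139,076 × 200%/8⌋ = $34,769; SL = ⌊$112,276/7⌋ = $16,039 → take DB $34,769. Book value $104,307.
Year 3: DB = ⌊$104,307 × 200%/8⌋ = $26,076; SL = ⌊$77,507/6⌋ = $12,917 → take DB $26,076. Book value $78,231.
Year 4: DB = ⌊$78,231 × 200%/8⌋ = $19,557; SL = ⌊$51,431/5⌋ = $10,286 → take DB $19,557. Book value $58,674.
Year 5: DB = ⌊$58,674 × 200%/8⌋ = $14,668; SL = ⌊$31,874/4⌋ = $7,968 → take DB $14,668. Book value $44,006.
Year 6: DB = ⌊$44,006 × 200%/8⌋ = $11,001; SL = ⌊$17,206/3⌋ = $5,735 → take DB $11,001. Book value $33,005.
Year 7: DB = ⌊$33,005 × 200%/8⌋ = $8,251; SL = ⌊$6,205/2⌋ = $3,102 → take DB $8,251, capped at $6,205. Book value $26,800.

$26,800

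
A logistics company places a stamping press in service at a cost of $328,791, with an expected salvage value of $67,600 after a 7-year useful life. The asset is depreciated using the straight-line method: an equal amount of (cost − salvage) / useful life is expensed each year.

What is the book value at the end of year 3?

$216,852

Depreciable base = $328,791 − $67,600 = $261,191.
Annual expense = $261,191 / 7 = $37,313.
End of year 1: book value $291,478.
End of year 2: book value $254,165.
End of year 3: book value $216,852.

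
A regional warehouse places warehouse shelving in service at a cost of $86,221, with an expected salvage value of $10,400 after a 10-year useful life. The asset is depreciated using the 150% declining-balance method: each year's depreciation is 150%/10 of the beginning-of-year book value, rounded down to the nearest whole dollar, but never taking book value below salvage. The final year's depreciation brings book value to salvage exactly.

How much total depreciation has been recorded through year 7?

Depreciable base = $86,221 − $10,400 = $75,821.
Year 1: ⌊$86,221 × 150%/10⌋ = $12,933. Book value $73,288.
Year 2: ⌊$73,288 × 150%/10⌋ = $10,993. Book value $62,295.
Year 3: ⌊$62,295 × 150%/10⌋ = $9,344. Book value $52,951.
Year 4: ⌊$52,951 × 150%/10⌋ = $7,942. Book value $45,009.
Year 5: ⌊$45,009 × 150%/10⌋ = $6,751. Book value $38,258.
Year 6: ⌊$38,258 × 150%/10⌋ = $5,738. Book value $32,520.
Year 7: ⌊$32,520 × 150%/10⌋ = $4,878. Book value $27,642.
Accumulated through year 7 = $86,221 − $27,642 = $58,579.

$58,579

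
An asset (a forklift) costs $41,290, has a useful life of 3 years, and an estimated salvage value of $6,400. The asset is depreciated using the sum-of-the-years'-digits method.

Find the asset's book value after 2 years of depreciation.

$12,215

Depreciable base = $41,290 − $6,400 = $34,890.
Sum of the years' digits = 3+2+1 = 6.
Year 1: $34,890 × 3/6 = $17,445. Book value $23,845.
Year 2: $34,890 × 2/6 = $11,630. Book value $12,215.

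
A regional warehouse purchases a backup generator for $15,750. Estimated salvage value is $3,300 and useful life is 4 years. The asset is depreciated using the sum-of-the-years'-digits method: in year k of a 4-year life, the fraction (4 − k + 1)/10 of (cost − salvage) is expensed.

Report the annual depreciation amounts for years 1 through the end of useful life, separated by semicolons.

Depreciable base = $15,750 − $3,300 = $12,450.
Sum of the years' digits = 4+3+2+1 = 10.
Year 1: $12,450 × 4/10 = $4,980. Book value $10,770.
Year 2: $12,450 × 3/10 = $3,735. Book value $7,035.
Year 3: $12,450 × 2/10 = $2,490. Book value $4,545.
Year 4: $12,450 × 1/10 = $1,245. Book value $3,300.

$4,980; $3,735; $2,490; $1,245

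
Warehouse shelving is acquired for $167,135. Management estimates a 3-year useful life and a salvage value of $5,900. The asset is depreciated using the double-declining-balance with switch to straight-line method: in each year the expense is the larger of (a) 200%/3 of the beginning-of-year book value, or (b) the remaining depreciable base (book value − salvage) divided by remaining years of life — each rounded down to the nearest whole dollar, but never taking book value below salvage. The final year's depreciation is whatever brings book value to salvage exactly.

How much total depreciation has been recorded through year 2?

Depreciable base = $167,135 − $5,900 = $161,235.
Year 1: DB = ⌊$167,135 × 200%/3⌋ = $111,423; SL = ⌊$161,235/3⌋ = $53,745 → take DB $111,423. Book value $55,712.
Year 2: DB = ⌊$55,712 × 200%/3⌋ = $37,141; SL = ⌊$49,812/2⌋ = $24,906 → take DB $37,141. Book value $18,571.
Accumulated through year 2 = $167,135 − $18,571 = $148,564.

$148,564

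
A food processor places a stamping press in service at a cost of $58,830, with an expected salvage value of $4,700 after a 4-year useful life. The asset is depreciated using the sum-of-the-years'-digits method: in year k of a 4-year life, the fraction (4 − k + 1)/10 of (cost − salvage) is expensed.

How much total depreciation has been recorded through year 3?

$48,717

Depreciable base = $58,830 − $4,700 = $54,130.
Sum of the years' digits = 4+3+2+1 = 10.
Year 1: $54,130 × 4/10 = $21,652. Book value $37,178.
Year 2: $54,130 × 3/10 = $16,239. Book value $20,939.
Year 3: $54,130 × 2/10 = $10,826. Book value $10,113.
Accumulated through year 3 = $58,830 − $10,113 = $48,717.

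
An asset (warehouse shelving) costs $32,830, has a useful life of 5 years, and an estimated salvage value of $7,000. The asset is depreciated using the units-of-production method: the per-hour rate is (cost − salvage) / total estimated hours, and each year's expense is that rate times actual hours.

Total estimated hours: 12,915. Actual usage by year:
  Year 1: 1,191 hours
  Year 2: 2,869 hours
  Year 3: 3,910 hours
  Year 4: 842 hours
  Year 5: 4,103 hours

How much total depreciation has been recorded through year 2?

Depreciable base = $32,830 − $7,000 = $25,830.
Rate = $25,830 / 12,915 hours = $2 per hour.
Year 1: 1,191 × $2 = $2,382. Book value $30,448.
Year 2: 2,869 × $2 = $5,738. Book value $24,710.
Accumulated through year 2 = $32,830 − $24,710 = $8,120.

$8,120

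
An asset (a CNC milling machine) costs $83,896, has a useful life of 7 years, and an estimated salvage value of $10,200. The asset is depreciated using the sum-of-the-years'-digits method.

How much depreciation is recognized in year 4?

$10,528

Depreciable base = $83,896 − $10,200 = $73,696.
Sum of the years' digits = 7+6+5+4+3+2+1 = 28.
Year 1: $73,696 × 7/28 = $18,424. Book value $65,472.
Year 2: $73,696 × 6/28 = $15,792. Book value $49,680.
Year 3: $73,696 × 5/28 = $13,160. Book value $36,520.
Year 4: $73,696 × 4/28 = $10,528. Book value $25,992.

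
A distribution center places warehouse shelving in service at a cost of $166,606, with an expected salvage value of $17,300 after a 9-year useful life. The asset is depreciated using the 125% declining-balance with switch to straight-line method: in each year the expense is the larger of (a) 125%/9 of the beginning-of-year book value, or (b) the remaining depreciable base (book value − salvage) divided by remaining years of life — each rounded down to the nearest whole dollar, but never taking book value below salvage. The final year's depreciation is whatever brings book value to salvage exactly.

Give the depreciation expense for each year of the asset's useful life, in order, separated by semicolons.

Depreciable base = $166,606 − $17,300 = $149,306.
Year 1: DB = ⌊$166,606 × 125%/9⌋ = $23,139; SL = ⌊$149,306/9⌋ = $16,589 → take DB $23,139. Book value $143,467.
Year 2: DB = ⌊$143,467 × 125%/9⌋ = $19,925; SL = ⌊$126,167/8⌋ = $15,770 → take DB $19,925. Book value $123,542.
Year 3: DB = ⌊$123,542 × 125%/9⌋ = $17,158; SL = ⌊$106,242/7⌋ = $15,177 → take DB $17,158. Book value $106,384.
Year 4: DB = ⌊$106,384 × 125%/9⌋ = $14,775; SL = ⌊$89,084/6⌋ = $14,847 → take SL $14,847. Book value $91,537.
Year 5: DB = ⌊$91,537 × 125%/9⌋ = $12,713; SL = ⌊$74,237/5⌋ = $14,847 → take SL $14,847. Book value $76,690.
Year 6: DB = ⌊$76,690 × 125%/9⌋ = $10,651; SL = ⌊$59,390/4⌋ = $14,847 → take SL $14,847. Book value $61,843.
Year 7: DB = ⌊$61,843 × 125%/9⌋ = $8,589; SL = ⌊$44,543/3⌋ = $14,847 → take SL $14,847. Book value $46,996.
Year 8: DB = ⌊$46,996 × 125%/9⌋ = $6,527; SL = ⌊$29,696/2⌋ = $14,848 → take SL $14,848. Book value $32,148.
Year 9 (final): $32,148 − $17,300 = $14,848. Book value $17,300.

$23,139; $19,925; $17,158; $14,847; $14,847; $14,847; $14,847; $14,848; $14,848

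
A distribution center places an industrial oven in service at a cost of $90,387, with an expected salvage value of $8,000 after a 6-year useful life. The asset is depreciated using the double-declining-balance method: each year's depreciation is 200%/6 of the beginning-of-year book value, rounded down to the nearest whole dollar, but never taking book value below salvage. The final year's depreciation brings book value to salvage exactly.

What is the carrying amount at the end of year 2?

Depreciable base = $90,387 − $8,000 = $82,387.
Year 1: ⌊$90,387 × 200%/6⌋ = $30,129. Book value $60,258.
Year 2: ⌊$60,258 × 200%/6⌋ = $20,086. Book value $40,172.

$40,172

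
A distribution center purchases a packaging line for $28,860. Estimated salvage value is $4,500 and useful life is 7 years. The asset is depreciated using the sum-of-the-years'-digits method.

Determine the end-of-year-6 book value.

$5,370

Depreciable base = $28,860 − $4,500 = $24,360.
Sum of the years' digits = 7+6+5+4+3+2+1 = 28.
Year 1: $24,360 × 7/28 = $6,090. Book value $22,770.
Year 2: $24,360 × 6/28 = $5,220. Book value $17,550.
Year 3: $24,360 × 5/28 = $4,350. Book value $13,200.
Year 4: $24,360 × 4/28 = $3,480. Book value $9,720.
Year 5: $24,360 × 3/28 = $2,610. Book value $7,110.
Year 6: $24,360 × 2/28 = $1,740. Book value $5,370.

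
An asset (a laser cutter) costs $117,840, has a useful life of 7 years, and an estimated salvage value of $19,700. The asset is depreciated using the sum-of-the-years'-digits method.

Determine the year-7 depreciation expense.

$3,505

Depreciable base = $117,840 − $19,700 = $98,140.
Sum of the years' digits = 7+6+5+4+3+2+1 = 28.
Year 1: $98,140 × 7/28 = $24,535. Book value $93,305.
Year 2: $98,140 × 6/28 = $21,030. Book value $72,275.
Year 3: $98,140 × 5/28 = $17,525. Book value $54,750.
Year 4: $98,140 × 4/28 = $14,020. Book value $40,730.
Year 5: $98,140 × 3/28 = $10,515. Book value $30,215.
Year 6: $98,140 × 2/28 = $7,010. Book value $23,205.
Year 7: $98,140 × 1/28 = $3,505. Book value $19,700.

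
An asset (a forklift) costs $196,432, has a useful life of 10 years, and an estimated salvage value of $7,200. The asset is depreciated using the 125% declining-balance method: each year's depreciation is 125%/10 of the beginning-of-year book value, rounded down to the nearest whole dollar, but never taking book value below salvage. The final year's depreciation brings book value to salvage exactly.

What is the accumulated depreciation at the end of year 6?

$108,273

Depreciable base = $196,432 − $7,200 = $189,232.
Year 1: ⌊$196,432 × 125%/10⌋ = $24,554. Book value $171,878.
Year 2: ⌊$171,878 × 125%/10⌋ = $21,484. Book value $150,394.
Year 3: ⌊$150,394 × 125%/10⌋ = $18,799. Book value $131,595.
Year 4: ⌊$131,595 × 125%/10⌋ = $16,449. Book value $115,146.
Year 5: ⌊$115,146 × 125%/10⌋ = $14,393. Book value $100,753.
Year 6: ⌊$100,753 × 125%/10⌋ = $12,594. Book value $88,159.
Accumulated through year 6 = $196,432 − $88,159 = $108,273.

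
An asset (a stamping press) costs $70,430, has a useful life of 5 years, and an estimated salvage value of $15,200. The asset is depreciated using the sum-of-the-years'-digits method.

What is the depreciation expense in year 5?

$3,682

Depreciable base = $70,430 − $15,200 = $55,230.
Sum of the years' digits = 5+4+3+2+1 = 15.
Year 1: $55,230 × 5/15 = $18,410. Book value $52,020.
Year 2: $55,230 × 4/15 = $14,728. Book value $37,292.
Year 3: $55,230 × 3/15 = $11,046. Book value $26,246.
Year 4: $55,230 × 2/15 = $7,364. Book value $18,882.
Year 5: $55,230 × 1/15 = $3,682. Book value $15,200.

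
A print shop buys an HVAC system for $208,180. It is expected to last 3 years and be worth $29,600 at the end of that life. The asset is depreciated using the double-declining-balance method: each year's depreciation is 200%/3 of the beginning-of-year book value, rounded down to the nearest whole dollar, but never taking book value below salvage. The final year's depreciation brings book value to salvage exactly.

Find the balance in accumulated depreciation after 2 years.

Depreciable base = $208,180 − $29,600 = $178,580.
Year 1: ⌊$208,180 × 200%/3⌋ = $138,786. Book value $69,394.
Year 2: ⌊$69,394 × 200%/3⌋ = $46,262, capped at $39,794. Book value $29,600.
Accumulated through year 2 = $208,180 − $29,600 = $178,580.

$178,580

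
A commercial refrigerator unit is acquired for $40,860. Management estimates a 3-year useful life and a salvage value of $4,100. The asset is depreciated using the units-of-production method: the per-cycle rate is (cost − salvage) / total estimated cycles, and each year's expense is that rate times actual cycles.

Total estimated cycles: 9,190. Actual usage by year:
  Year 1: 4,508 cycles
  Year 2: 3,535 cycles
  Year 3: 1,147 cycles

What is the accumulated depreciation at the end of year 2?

$32,172

Depreciable base = $40,860 − $4,100 = $36,760.
Rate = $36,760 / 9,190 cycles = $4 per cycle.
Year 1: 4,508 × $4 = $18,032. Book value $22,828.
Year 2: 3,535 × $4 = $14,140. Book value $8,688.
Accumulated through year 2 = $40,860 − $8,688 = $32,172.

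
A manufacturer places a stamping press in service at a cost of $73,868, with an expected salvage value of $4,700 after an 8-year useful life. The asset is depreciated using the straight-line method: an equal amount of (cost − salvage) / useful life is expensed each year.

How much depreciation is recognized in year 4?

$8,646

Depreciable base = $73,868 − $4,700 = $69,168.
Annual expense = $69,168 / 8 = $8,646.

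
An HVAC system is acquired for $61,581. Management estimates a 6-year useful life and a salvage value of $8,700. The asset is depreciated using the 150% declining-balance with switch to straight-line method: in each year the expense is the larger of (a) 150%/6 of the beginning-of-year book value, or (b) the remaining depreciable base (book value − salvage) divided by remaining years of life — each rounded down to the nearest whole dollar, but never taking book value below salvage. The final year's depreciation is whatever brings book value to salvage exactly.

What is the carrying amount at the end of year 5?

Depreciable base = $61,581 − $8,700 = $52,881.
Year 1: DB = ⌊$61,581 × 150%/6⌋ = $15,395; SL = ⌊$52,881/6⌋ = $8,813 → take DB $15,395. Book value $46,186.
Year 2: DB = ⌊$46,186 × 150%/6⌋ = $11,546; SL = ⌊$37,486/5⌋ = $7,497 → take DB $11,546. Book value $34,640.
Year 3: DB = ⌊$34,640 × 150%/6⌋ = $8,660; SL = ⌊$25,940/4⌋ = $6,485 → take DB $8,660. Book value $25,980.
Year 4: DB = ⌊$25,980 × 150%/6⌋ = $6,495; SL = ⌊$17,280/3⌋ = $5,760 → take DB $6,495. Book value $19,485.
Year 5: DB = ⌊$19,485 × 150%/6⌋ = $4,871; SL = ⌊$10,785/2⌋ = $5,392 → take SL $5,392. Book value $14,093.

$14,093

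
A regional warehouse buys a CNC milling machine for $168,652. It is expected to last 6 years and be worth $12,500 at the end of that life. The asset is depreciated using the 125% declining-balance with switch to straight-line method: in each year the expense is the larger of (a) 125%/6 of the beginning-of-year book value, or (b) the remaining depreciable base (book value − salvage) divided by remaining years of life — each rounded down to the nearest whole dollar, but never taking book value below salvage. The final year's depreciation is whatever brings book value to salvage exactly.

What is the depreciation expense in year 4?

$23,300

Depreciable base = $168,652 − $12,500 = $156,152.
Year 1: DB = ⌊$168,652 × 125%/6⌋ = $35,135; SL = ⌊$156,152/6⌋ = $26,025 → take DB $35,135. Book value $133,517.
Year 2: DB = ⌊$133,517 × 125%/6⌋ = $27,816; SL = ⌊$121,017/5⌋ = $24,203 → take DB $27,816. Book value $105,701.
Year 3: DB = ⌊$105,701 × 125%/6⌋ = $22,021; SL = ⌊$93,201/4⌋ = $23,300 → take SL $23,300. Book value $82,401.
Year 4: DB = ⌊$82,401 × 125%/6⌋ = $17,166; SL = ⌊$69,901/3⌋ = $23,300 → take SL $23,300. Book value $59,101.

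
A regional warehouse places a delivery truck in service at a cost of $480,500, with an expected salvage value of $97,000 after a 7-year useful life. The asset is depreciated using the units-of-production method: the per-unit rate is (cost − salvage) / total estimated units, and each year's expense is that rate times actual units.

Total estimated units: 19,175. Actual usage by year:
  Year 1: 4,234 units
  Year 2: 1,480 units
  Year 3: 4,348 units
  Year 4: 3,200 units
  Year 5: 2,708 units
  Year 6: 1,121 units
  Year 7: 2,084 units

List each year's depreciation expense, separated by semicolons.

Depreciable base = $480,500 − $97,000 = $383,500.
Rate = $383,500 / 19,175 units = $20 per unit.
Year 1: 4,234 × $20 = $84,680. Book value $395,820.
Year 2: 1,480 × $20 = $29,600. Book value $366,220.
Year 3: 4,348 × $20 = $86,960. Book value $279,260.
Year 4: 3,200 × $20 = $64,000. Book value $215,260.
Year 5: 2,708 × $20 = $54,160. Book value $161,100.
Year 6: 1,121 × $20 = $22,420. Book value $138,680.
Year 7: 2,084 × $20 = $41,680. Book value $97,000.

$84,680; $29,600; $86,960; $64,000; $54,160; $22,420; $41,680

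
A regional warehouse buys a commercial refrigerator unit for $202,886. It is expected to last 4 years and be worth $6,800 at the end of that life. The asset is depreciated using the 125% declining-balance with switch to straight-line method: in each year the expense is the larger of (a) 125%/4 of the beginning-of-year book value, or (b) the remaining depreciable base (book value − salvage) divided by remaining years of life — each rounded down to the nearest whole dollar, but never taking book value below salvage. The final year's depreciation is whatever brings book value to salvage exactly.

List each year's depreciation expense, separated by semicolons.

Depreciable base = $202,886 − $6,800 = $196,086.
Year 1: DB = ⌊$202,886 × 125%/4⌋ = $63,401; SL = ⌊$196,086/4⌋ = $49,021 → take DB $63,401. Book value $139,485.
Year 2: DB = ⌊$139,485 × 125%/4⌋ = $43,589; SL = ⌊$132,685/3⌋ = $44,228 → take SL $44,228. Book value $95,257.
Year 3: DB = ⌊$95,257 × 125%/4⌋ = $29,767; SL = ⌊$88,457/2⌋ = $44,228 → take SL $44,228. Book value $51,029.
Year 4 (final): $51,029 − $6,800 = $44,229. Book value $6,800.

$63,401; $44,228; $44,228; $44,229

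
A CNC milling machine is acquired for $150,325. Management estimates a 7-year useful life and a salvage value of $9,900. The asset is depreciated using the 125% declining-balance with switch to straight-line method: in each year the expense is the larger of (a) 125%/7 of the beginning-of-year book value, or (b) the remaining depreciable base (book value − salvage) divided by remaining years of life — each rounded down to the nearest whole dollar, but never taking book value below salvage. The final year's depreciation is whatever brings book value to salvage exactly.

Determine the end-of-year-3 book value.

Depreciable base = $150,325 − $9,900 = $140,425.
Year 1: DB = ⌊$150,325 × 125%/7⌋ = $26,843; SL = ⌊$140,425/7⌋ = $20,060 → take DB $26,843. Book value $123,482.
Year 2: DB = ⌊$123,482 × 125%/7⌋ = $22,050; SL = ⌊$113,582/6⌋ = $18,930 → take DB $22,050. Book value $101,432.
Year 3: DB = ⌊$101,432 × 125%/7⌋ = $18,112; SL = ⌊$91,532/5⌋ = $18,306 → take SL $18,306. Book value $83,126.

$83,126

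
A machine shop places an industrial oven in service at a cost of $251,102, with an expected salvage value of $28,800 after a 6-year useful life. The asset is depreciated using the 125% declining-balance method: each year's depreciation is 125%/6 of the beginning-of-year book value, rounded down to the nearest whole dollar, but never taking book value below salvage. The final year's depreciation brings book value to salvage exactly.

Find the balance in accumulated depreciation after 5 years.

Depreciable base = $251,102 − $28,800 = $222,302.
Year 1: ⌊$251,102 × 125%/6⌋ = $52,312. Book value $198,790.
Year 2: ⌊$198,790 × 125%/6⌋ = $41,414. Book value $157,376.
Year 3: ⌊$157,376 × 125%/6⌋ = $32,786. Book value $124,590.
Year 4: ⌊$124,590 × 125%/6⌋ = $25,956. Book value $98,634.
Year 5: ⌊$98,634 × 125%/6⌋ = $20,548. Book value $78,086.
Accumulated through year 5 = $251,102 − $78,086 = $173,016.

$173,016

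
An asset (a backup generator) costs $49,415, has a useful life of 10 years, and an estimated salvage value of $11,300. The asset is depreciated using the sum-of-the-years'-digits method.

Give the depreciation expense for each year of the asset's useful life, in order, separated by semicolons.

Depreciable base = $49,415 − $11,300 = $38,115.
Sum of the years' digits = 10+9+8+7+6+5+4+3+2+1 = 55.
Year 1: $38,115 × 10/55 = $6,930. Book value $42,485.
Year 2: $38,115 × 9/55 = $6,237. Book value $36,248.
Year 3: $38,115 × 8/55 = $5,544. Book value $30,704.
Year 4: $38,115 × 7/55 = $4,851. Book value $25,853.
Year 5: $38,115 × 6/55 = $4,158. Book value $21,695.
Year 6: $38,115 × 5/55 = $3,465. Book value $18,230.
Year 7: $38,115 × 4/55 = $2,772. Book value $15,458.
Year 8: $38,115 × 3/55 = $2,079. Book value $13,379.
Year 9: $38,115 × 2/55 = $1,386. Book value $11,993.
Year 10: $38,115 × 1/55 = $693. Book value $11,300.

$6,930; $6,237; $5,544; $4,851; $4,158; $3,465; $2,772; $2,079; $1,386; $693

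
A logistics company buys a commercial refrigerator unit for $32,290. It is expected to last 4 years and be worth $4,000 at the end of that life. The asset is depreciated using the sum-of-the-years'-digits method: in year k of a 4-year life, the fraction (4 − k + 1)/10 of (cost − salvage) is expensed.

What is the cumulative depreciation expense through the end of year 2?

$19,803

Depreciable base = $32,290 − $4,000 = $28,290.
Sum of the years' digits = 4+3+2+1 = 10.
Year 1: $28,290 × 4/10 = $11,316. Book value $20,974.
Year 2: $28,290 × 3/10 = $8,487. Book value $12,487.
Accumulated through year 2 = $32,290 − $12,487 = $19,803.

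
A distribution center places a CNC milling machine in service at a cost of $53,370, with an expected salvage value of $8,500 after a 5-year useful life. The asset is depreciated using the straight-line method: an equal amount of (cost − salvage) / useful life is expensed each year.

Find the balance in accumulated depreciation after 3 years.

$26,922

Depreciable base = $53,370 − $8,500 = $44,870.
Annual expense = $44,870 / 5 = $8,974.
End of year 1: book value $44,396.
End of year 2: book value $35,422.
End of year 3: book value $26,448.
Accumulated through year 3 = $53,370 − $26,448 = $26,922.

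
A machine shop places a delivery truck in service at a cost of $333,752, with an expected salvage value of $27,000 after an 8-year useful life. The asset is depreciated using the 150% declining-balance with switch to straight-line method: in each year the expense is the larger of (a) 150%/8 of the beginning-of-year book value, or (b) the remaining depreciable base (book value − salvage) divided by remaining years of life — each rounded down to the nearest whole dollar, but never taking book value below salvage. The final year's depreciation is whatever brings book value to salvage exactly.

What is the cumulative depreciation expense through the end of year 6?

Depreciable base = $333,752 − $27,000 = $306,752.
Year 1: DB = ⌊$333,752 × 150%/8⌋ = $62,578; SL = ⌊$306,752/8⌋ = $38,344 → take DB $62,578. Book value $271,174.
Year 2: DB = ⌊$271,174 × 150%/8⌋ = $50,845; SL = ⌊$244,174/7⌋ = $34,882 → take DB $50,845. Book value $220,329.
Year 3: DB = ⌊$220,329 × 150%/8⌋ = $41,311; SL = ⌊$193,329/6⌋ = $32,221 → take DB $41,311. Book value $179,018.
Year 4: DB = ⌊$179,018 × 150%/8⌋ = $33,565; SL = ⌊$152,018/5⌋ = $30,403 → take DB $33,565. Book value $145,453.
Year 5: DB = ⌊$145,453 × 150%/8⌋ = $27,272; SL = ⌊$118,453/4⌋ = $29,613 → take SL $29,613. Book value $115,840.
Year 6: DB = ⌊$115,840 × 150%/8⌋ = $21,720; SL = ⌊$88,840/3⌋ = $29,613 → take SL $29,613. Book value $86,227.
Accumulated through year 6 = $333,752 − $86,227 = $247,525.

$247,525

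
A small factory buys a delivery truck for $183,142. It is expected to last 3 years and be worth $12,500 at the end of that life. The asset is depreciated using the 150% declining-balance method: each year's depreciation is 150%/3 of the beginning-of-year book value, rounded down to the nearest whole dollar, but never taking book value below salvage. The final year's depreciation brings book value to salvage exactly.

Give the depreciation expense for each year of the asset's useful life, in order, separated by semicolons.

Depreciable base = $183,142 − $12,500 = $170,642.
Year 1: ⌊$183,142 × 150%/3⌋ = $91,571. Book value $91,571.
Year 2: ⌊$91,571 × 150%/3⌋ = $45,785. Book value $45,786.
Year 3 (final): $45,786 − $12,500 = $33,286. Book value $12,500.

$91,571; $45,785; $33,286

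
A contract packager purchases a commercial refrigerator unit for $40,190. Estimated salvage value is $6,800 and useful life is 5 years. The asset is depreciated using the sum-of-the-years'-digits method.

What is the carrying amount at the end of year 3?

$13,478

Depreciable base = $40,190 − $6,800 = $33,390.
Sum of the years' digits = 5+4+3+2+1 = 15.
Year 1: $33,390 × 5/15 = $11,130. Book value $29,060.
Year 2: $33,390 × 4/15 = $8,904. Book value $20,156.
Year 3: $33,390 × 3/15 = $6,678. Book value $13,478.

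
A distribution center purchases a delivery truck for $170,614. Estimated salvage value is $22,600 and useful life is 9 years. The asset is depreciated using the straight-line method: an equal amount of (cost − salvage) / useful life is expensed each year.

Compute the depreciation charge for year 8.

$16,446

Depreciable base = $170,614 − $22,600 = $148,014.
Annual expense = $148,014 / 9 = $16,446.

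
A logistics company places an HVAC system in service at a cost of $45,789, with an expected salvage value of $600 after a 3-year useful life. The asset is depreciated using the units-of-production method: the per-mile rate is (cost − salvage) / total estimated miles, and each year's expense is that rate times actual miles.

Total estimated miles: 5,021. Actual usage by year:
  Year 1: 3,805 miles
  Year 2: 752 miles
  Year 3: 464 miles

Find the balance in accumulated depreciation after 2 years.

$41,013

Depreciable base = $45,789 − $600 = $45,189.
Rate = $45,189 / 5,021 miles = $9 per mile.
Year 1: 3,805 × $9 = $34,245. Book value $11,544.
Year 2: 752 × $9 = $6,768. Book value $4,776.
Accumulated through year 2 = $45,789 − $4,776 = $41,013.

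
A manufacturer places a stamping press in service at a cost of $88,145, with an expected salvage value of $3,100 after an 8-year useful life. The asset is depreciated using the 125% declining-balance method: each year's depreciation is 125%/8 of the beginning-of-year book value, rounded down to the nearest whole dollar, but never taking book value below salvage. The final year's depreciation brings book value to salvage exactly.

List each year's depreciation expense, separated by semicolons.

Depreciable base = $88,145 − $3,100 = $85,045.
Year 1: ⌊$88,145 × 125%/8⌋ = $13,772. Book value $74,373.
Year 2: ⌊$74,373 × 125%/8⌋ = $11,620. Book value $62,753.
Year 3: ⌊$62,753 × 125%/8⌋ = $9,805. Book value $52,948.
Year 4: ⌊$52,948 × 125%/8⌋ = $8,273. Book value $44,675.
Year 5: ⌊$44,675 × 125%/8⌋ = $6,980. Book value $37,695.
Year 6: ⌊$37,695 × 125%/8⌋ = $5,889. Book value $31,806.
Year 7: ⌊$31,806 × 125%/8⌋ = $4,969. Book value $26,837.
Year 8 (final): $26,837 − $3,100 = $23,737. Book value $3,100.

$13,772; $11,620; $9,805; $8,273; $6,980; $5,889; $4,969; $23,737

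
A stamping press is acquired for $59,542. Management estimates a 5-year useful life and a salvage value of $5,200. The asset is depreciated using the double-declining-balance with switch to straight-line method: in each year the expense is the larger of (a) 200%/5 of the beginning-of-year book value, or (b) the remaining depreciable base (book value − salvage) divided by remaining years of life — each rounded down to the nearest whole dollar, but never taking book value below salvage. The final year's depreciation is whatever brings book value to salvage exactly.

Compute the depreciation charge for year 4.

Depreciable base = $59,542 − $5,200 = $54,342.
Year 1: DB = ⌊$59,542 × 200%/5⌋ = $23,816; SL = ⌊$54,342/5⌋ = $10,868 → take DB $23,816. Book value $35,726.
Year 2: DB = ⌊$35,726 × 200%/5⌋ = $14,290; SL = ⌊$30,526/4⌋ = $7,631 → take DB $14,290. Book value $21,436.
Year 3: DB = ⌊$21,436 × 200%/5⌋ = $8,574; SL = ⌊$16,236/3⌋ = $5,412 → take DB $8,574. Book value $12,862.
Year 4: DB = ⌊$12,862 × 200%/5⌋ = $5,144; SL = ⌊$7,662/2⌋ = $3,831 → take DB $5,144. Book value $7,718.

$5,144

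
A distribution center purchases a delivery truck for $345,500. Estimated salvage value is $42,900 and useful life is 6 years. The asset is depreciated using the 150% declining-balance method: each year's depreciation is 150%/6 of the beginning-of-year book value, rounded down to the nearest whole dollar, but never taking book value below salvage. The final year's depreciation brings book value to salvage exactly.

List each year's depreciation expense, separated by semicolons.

$86,375; $64,781; $48,586; $36,439; $27,329; $39,090

Depreciable base = $345,500 − $42,900 = $302,600.
Year 1: ⌊$345,500 × 150%/6⌋ = $86,375. Book value $259,125.
Year 2: ⌊$259,125 × 150%/6⌋ = $64,781. Book value $194,344.
Year 3: ⌊$194,344 × 150%/6⌋ = $48,586. Book value $145,758.
Year 4: ⌊$145,758 × 150%/6⌋ = $36,439. Book value $109,319.
Year 5: ⌊$109,319 × 150%/6⌋ = $27,329. Book value $81,990.
Year 6 (final): $81,990 − $42,900 = $39,090. Book value $42,900.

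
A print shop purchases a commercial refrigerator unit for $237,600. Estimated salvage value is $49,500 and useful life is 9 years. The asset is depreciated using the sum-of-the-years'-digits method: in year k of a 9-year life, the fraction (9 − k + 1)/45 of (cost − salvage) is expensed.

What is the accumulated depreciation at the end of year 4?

Depreciable base = $237,600 − $49,500 = $188,100.
Sum of the years' digits = 9+8+7+6+5+4+3+2+1 = 45.
Year 1: $188,100 × 9/45 = $37,620. Book value $199,980.
Year 2: $188,100 × 8/45 = $33,440. Book value $166,540.
Year 3: $188,100 × 7/45 = $29,260. Book value $137,280.
Year 4: $188,100 × 6/45 = $25,080. Book value $112,200.
Accumulated through year 4 = $237,600 − $112,200 = $125,400.

$125,400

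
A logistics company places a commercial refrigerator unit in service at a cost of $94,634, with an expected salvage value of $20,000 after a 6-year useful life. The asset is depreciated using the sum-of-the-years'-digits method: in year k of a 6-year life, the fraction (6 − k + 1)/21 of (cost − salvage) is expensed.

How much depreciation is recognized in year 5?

Depreciable base = $94,634 − $20,000 = $74,634.
Sum of the years' digits = 6+5+4+3+2+1 = 21.
Year 1: $74,634 × 6/21 = $21,324. Book value $73,310.
Year 2: $74,634 × 5/21 = $17,770. Book value $55,540.
Year 3: $74,634 × 4/21 = $14,216. Book value $41,324.
Year 4: $74,634 × 3/21 = $10,662. Book value $30,662.
Year 5: $74,634 × 2/21 = $7,108. Book value $23,554.

$7,108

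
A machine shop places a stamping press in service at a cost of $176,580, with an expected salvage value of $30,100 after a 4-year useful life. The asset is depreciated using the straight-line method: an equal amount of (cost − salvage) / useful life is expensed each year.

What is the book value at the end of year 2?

$103,340

Depreciable base = $176,580 − $30,100 = $146,480.
Annual expense = $146,480 / 4 = $36,620.
End of year 1: book value $139,960.
End of year 2: book value $103,340.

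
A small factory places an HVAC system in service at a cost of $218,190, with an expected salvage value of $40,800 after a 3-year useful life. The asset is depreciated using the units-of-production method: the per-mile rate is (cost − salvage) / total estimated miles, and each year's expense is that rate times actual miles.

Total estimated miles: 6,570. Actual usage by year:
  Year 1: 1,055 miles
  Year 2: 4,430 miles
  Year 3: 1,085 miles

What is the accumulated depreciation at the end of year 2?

$148,095

Depreciable base = $218,190 − $40,800 = $177,390.
Rate = $177,390 / 6,570 miles = $27 per mile.
Year 1: 1,055 × $27 = $28,485. Book value $189,705.
Year 2: 4,430 × $27 = $119,610. Book value $70,095.
Accumulated through year 2 = $218,190 − $70,095 = $148,095.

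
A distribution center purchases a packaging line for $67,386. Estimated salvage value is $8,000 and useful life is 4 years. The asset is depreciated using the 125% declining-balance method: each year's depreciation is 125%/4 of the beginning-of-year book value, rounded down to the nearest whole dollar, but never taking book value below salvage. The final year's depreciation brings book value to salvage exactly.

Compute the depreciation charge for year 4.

$13,898

Depreciable base = $67,386 − $8,000 = $59,386.
Year 1: ⌊$67,386 × 125%/4⌋ = $21,058. Book value $46,328.
Year 2: ⌊$46,328 × 125%/4⌋ = $14,477. Book value $31,851.
Year 3: ⌊$31,851 × 125%/4⌋ = $9,953. Book value $21,898.
Year 4 (final): $21,898 − $8,000 = $13,898. Book value $8,000.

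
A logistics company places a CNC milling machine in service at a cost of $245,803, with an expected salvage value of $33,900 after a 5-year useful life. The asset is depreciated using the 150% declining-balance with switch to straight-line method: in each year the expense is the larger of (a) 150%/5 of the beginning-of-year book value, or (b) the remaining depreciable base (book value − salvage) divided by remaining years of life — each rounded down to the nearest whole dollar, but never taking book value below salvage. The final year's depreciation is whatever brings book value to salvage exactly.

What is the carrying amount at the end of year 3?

$84,312

Depreciable base = $245,803 − $33,900 = $211,903.
Year 1: DB = ⌊$245,803 × 150%/5⌋ = $73,740; SL = ⌊$211,903/5⌋ = $42,380 → take DB $73,740. Book value $172,063.
Year 2: DB = ⌊$172,063 × 150%/5⌋ = $51,618; SL = ⌊$138,163/4⌋ = $34,540 → take DB $51,618. Book value $120,445.
Year 3: DB = ⌊$120,445 × 150%/5⌋ = $36,133; SL = ⌊$86,545/3⌋ = $28,848 → take DB $36,133. Book value $84,312.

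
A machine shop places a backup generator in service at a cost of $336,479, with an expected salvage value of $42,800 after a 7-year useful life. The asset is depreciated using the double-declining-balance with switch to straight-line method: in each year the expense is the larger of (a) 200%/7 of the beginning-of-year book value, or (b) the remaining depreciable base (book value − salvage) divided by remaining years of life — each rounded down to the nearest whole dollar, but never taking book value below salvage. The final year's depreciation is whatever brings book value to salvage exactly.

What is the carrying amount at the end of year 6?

Depreciable base = $336,479 − $42,800 = $293,679.
Year 1: DB = ⌊$336,479 × 200%/7⌋ = $96,136; SL = ⌊$293,679/7⌋ = $41,954 → take DB $96,136. Book value $240,343.
Year 2: DB = ⌊$240,343 × 200%/7⌋ = $68,669; SL = ⌊$197,543/6⌋ = $32,923 → take DB $68,669. Book value $171,674.
Year 3: DB = ⌊$171,674 × 200%/7⌋ = $49,049; SL = ⌊$128,874/5⌋ = $25,774 → take DB $49,049. Book value $122,625.
Year 4: DB = ⌊$122,625 × 200%/7⌋ = $35,035; SL = ⌊$79,825/4⌋ = $19,956 → take DB $35,035. Book value $87,590.
Year 5: DB = ⌊$87,590 × 200%/7⌋ = $25,025; SL = ⌊$44,790/3⌋ = $14,930 → take DB $25,025. Book value $62,565.
Year 6: DB = ⌊$62,565 × 200%/7⌋ = $17,875; SL = ⌊$19,765/2⌋ = $9,882 → take DB $17,875. Book value $44,690.

$44,690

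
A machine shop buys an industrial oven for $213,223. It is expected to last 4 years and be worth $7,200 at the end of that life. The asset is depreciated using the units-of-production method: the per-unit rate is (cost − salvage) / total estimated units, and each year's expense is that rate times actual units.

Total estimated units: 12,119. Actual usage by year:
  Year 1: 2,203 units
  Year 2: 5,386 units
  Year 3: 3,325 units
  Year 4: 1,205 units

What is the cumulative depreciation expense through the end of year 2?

Depreciable base = $213,223 − $7,200 = $206,023.
Rate = $206,023 / 12,119 units = $17 per unit.
Year 1: 2,203 × $17 = $37,451. Book value $175,772.
Year 2: 5,386 × $17 = $91,562. Book value $84,210.
Accumulated through year 2 = $213,223 − $84,210 = $129,013.

$129,013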